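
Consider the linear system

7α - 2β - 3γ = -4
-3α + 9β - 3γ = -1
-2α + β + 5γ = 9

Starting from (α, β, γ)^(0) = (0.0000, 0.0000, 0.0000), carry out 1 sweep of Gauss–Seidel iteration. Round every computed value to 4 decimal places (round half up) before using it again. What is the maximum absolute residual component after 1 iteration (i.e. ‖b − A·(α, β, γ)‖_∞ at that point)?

4.8956

Iteration 1:
  α = (-4 - (-2)·0.0000 - (-3)·0.0000) / (7) = -0.5714
  β = (-1 - (-3)·-0.5714 - (-3)·0.0000) / (9) = -0.3016
  γ = (9 - (-2)·-0.5714 - (1)·-0.3016) / (5) = 1.6318
Residual b − A·x = (4.2920, 4.8956, -0.0002); ∞-norm = 4.8956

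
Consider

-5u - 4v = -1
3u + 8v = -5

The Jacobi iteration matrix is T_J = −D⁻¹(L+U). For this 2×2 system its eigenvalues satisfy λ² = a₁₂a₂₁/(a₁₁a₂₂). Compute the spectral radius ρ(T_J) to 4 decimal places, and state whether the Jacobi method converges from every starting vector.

0.5477

a₁₂a₂₁/(a₁₁a₂₂) = (-4)·(3) / ((-5)·(8)) = 0.300000
ρ = √|0.300000| = √0.300000 = 0.5477
ρ < 1, so Jacobi converges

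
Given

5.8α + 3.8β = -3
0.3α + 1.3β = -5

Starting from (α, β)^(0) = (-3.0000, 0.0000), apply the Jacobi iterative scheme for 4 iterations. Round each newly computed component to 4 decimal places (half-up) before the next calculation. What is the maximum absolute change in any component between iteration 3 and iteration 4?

0.3123

Iteration 1:
  α = (-3 - (3.8)·0.0000) / (5.8) = -0.5172
  β = (-5 - (0.3)·-3.0000) / (1.3) = -3.1538
Iteration 2:
  α = (-3 - (3.8)·-3.1538) / (5.8) = 1.5490
  β = (-5 - (0.3)·-0.5172) / (1.3) = -3.7268
Iteration 3:
  α = (-3 - (3.8)·-3.7268) / (5.8) = 1.9245
  β = (-5 - (0.3)·1.5490) / (1.3) = -4.2036
Iteration 4:
  α = (-3 - (3.8)·-4.2036) / (5.8) = 2.2368
  β = (-5 - (0.3)·1.9245) / (1.3) = -4.2903
Change: (0.3123, -0.0867) → max |·| = 0.3123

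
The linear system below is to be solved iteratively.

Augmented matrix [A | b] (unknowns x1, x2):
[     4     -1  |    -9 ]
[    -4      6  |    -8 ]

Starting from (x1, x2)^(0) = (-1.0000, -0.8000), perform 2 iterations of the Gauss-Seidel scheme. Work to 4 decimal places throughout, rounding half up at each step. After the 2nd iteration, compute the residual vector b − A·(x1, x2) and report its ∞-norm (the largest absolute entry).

Iteration 1:
  x1 = (-9 - (-1)·-0.8000) / (4) = -2.4500
  x2 = (-8 - (-4)·-2.4500) / (6) = -2.9667
Iteration 2:
  x1 = (-9 - (-1)·-2.9667) / (4) = -2.9917
  x2 = (-8 - (-4)·-2.9917) / (6) = -3.3278
Residual b − A·x = (-0.3610, 0.0000); ∞-norm = 0.3610

0.3610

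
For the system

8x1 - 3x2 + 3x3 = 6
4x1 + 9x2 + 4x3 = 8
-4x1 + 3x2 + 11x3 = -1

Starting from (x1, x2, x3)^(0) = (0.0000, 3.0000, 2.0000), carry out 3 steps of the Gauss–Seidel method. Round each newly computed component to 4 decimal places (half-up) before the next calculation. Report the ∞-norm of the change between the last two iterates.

0.5832

Iteration 1:
  x1 = (6 - (-3)·3.0000 - (3)·2.0000) / (8) = 1.1250
  x2 = (8 - (4)·1.1250 - (4)·2.0000) / (9) = -0.5000
  x3 = (-1 - (-4)·1.1250 - (3)·-0.5000) / (11) = 0.4545
Iteration 2:
  x1 = (6 - (-3)·-0.5000 - (3)·0.4545) / (8) = 0.3921
  x2 = (8 - (4)·0.3921 - (4)·0.4545) / (9) = 0.5126
  x3 = (-1 - (-4)·0.3921 - (3)·0.5126) / (11) = -0.0881
Iteration 3:
  x1 = (6 - (-3)·0.5126 - (3)·-0.0881) / (8) = 0.9753
  x2 = (8 - (4)·0.9753 - (4)·-0.0881) / (9) = 0.4946
  x3 = (-1 - (-4)·0.9753 - (3)·0.4946) / (11) = 0.1289
Change: (0.5832, -0.0180, 0.2170) → max |·| = 0.5832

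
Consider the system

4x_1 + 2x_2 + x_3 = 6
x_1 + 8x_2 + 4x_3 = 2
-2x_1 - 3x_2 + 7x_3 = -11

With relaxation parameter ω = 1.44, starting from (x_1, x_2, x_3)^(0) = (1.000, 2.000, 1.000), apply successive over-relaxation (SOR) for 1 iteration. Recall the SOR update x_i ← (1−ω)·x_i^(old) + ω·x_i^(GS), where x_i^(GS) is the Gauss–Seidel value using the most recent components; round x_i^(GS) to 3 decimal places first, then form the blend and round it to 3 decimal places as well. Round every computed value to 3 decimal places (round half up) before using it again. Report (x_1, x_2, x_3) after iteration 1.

Iteration 1:
  x_1: GS value = (6 - (2)·2.000 - (1)·1.000) / (4) = 0.250;  x_1 ← (1−ω)·1.000 + ω·0.250 = -0.080
  x_2: GS value = (2 - (1)·-0.080 - (4)·1.000) / (8) = -0.240;  x_2 ← (1−ω)·2.000 + ω·-0.240 = -1.226
  x_3: GS value = (-11 - (-2)·-0.080 - (-3)·-1.226) / (7) = -2.120;  x_3 ← (1−ω)·1.000 + ω·-2.120 = -3.493

(-0.080, -1.226, -3.493)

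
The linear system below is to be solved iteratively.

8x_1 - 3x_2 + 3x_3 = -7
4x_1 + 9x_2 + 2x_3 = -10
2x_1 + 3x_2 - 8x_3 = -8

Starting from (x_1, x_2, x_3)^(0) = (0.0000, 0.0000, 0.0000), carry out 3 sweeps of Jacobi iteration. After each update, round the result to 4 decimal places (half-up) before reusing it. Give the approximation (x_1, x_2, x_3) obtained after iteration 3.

Iteration 1:
  x_1 = (-7 - (-3)·0.0000 - (3)·0.0000) / (8) = -0.8750
  x_2 = (-10 - (4)·0.0000 - (2)·0.0000) / (9) = -1.1111
  x_3 = (-8 - (2)·0.0000 - (3)·0.0000) / (-8) = 1.0000
Iteration 2:
  x_1 = (-7 - (-3)·-1.1111 - (3)·1.0000) / (8) = -1.6667
  x_2 = (-10 - (4)·-0.8750 - (2)·1.0000) / (9) = -0.9444
  x_3 = (-8 - (2)·-0.8750 - (3)·-1.1111) / (-8) = 0.3646
Iteration 3:
  x_1 = (-7 - (-3)·-0.9444 - (3)·0.3646) / (8) = -1.3659
  x_2 = (-10 - (4)·-1.6667 - (2)·0.3646) / (9) = -0.4514
  x_3 = (-8 - (2)·-1.6667 - (3)·-0.9444) / (-8) = 0.2292

(-1.3659, -0.4514, 0.2292)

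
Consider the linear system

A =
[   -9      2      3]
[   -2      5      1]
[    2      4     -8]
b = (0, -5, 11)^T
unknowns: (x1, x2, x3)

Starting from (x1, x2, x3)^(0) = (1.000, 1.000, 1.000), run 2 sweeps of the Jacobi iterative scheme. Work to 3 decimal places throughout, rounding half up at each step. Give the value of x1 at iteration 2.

Iteration 1:
  x1 = (0 - (2)·1.000 - (3)·1.000) / (-9) = 0.556
  x2 = (-5 - (-2)·1.000 - (1)·1.000) / (5) = -0.800
  x3 = (11 - (2)·1.000 - (4)·1.000) / (-8) = -0.625
Iteration 2:
  x1 = (0 - (2)·-0.800 - (3)·-0.625) / (-9) = -0.386
  x2 = (-5 - (-2)·0.556 - (1)·-0.625) / (5) = -0.653
  x3 = (11 - (2)·0.556 - (4)·-0.800) / (-8) = -1.636

-0.386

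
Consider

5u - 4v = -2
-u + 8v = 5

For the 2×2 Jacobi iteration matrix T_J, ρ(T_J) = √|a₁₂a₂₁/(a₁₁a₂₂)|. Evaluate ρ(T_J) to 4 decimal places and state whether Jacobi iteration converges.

a₁₂a₂₁/(a₁₁a₂₂) = (-4)·(-1) / ((5)·(8)) = 0.100000
ρ = √|0.100000| = √0.100000 = 0.3162
ρ < 1, so Jacobi converges

0.3162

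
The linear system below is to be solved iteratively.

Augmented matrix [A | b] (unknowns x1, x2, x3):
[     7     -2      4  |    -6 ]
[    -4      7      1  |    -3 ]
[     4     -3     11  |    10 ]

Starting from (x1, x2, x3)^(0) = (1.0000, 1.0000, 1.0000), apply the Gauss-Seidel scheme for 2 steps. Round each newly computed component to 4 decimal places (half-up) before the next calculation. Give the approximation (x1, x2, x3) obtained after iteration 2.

Iteration 1:
  x1 = (-6 - (-2)·1.0000 - (4)·1.0000) / (7) = -1.1429
  x2 = (-3 - (-4)·-1.1429 - (1)·1.0000) / (7) = -1.2245
  x3 = (10 - (4)·-1.1429 - (-3)·-1.2245) / (11) = 0.9907
Iteration 2:
  x1 = (-6 - (-2)·-1.2245 - (4)·0.9907) / (7) = -1.7731
  x2 = (-3 - (-4)·-1.7731 - (1)·0.9907) / (7) = -1.5833
  x3 = (10 - (4)·-1.7731 - (-3)·-1.5833) / (11) = 1.1220

(-1.7731, -1.5833, 1.1220)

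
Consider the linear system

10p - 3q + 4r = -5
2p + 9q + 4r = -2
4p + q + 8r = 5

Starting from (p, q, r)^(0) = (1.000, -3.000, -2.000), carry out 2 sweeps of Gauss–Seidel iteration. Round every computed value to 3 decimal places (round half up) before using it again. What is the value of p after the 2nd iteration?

Iteration 1:
  p = (-5 - (-3)·-3.000 - (4)·-2.000) / (10) = -0.600
  q = (-2 - (2)·-0.600 - (4)·-2.000) / (9) = 0.800
  r = (5 - (4)·-0.600 - (1)·0.800) / (8) = 0.825
Iteration 2:
  p = (-5 - (-3)·0.800 - (4)·0.825) / (10) = -0.590
  q = (-2 - (2)·-0.590 - (4)·0.825) / (9) = -0.458
  r = (5 - (4)·-0.590 - (1)·-0.458) / (8) = 0.977

-0.590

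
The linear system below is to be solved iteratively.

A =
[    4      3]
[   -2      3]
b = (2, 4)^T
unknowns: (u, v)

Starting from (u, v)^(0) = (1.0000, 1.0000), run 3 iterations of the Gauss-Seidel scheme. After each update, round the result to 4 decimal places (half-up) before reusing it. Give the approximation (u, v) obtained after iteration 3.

Iteration 1:
  u = (2 - (3)·1.0000) / (4) = -0.2500
  v = (4 - (-2)·-0.2500) / (3) = 1.1667
Iteration 2:
  u = (2 - (3)·1.1667) / (4) = -0.3750
  v = (4 - (-2)·-0.3750) / (3) = 1.0833
Iteration 3:
  u = (2 - (3)·1.0833) / (4) = -0.3125
  v = (4 - (-2)·-0.3125) / (3) = 1.1250

(-0.3125, 1.1250)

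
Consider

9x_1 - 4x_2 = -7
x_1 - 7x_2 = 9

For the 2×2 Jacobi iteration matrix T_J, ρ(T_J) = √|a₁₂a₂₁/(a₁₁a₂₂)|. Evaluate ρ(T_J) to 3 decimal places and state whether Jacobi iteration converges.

a₁₂a₂₁/(a₁₁a₂₂) = (-4)·(1) / ((9)·(-7)) = 0.063492
ρ = √|0.063492| = √0.063492 = 0.252
ρ < 1, so Jacobi converges

0.252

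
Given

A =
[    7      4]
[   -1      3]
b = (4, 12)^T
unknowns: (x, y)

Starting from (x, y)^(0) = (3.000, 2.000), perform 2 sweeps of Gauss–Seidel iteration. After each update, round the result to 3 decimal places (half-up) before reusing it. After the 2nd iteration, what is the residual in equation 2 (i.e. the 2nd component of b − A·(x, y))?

Iteration 1:
  x = (4 - (4)·2.000) / (7) = -0.571
  y = (12 - (-1)·-0.571) / (3) = 3.810
Iteration 2:
  x = (4 - (4)·3.810) / (7) = -1.606
  y = (12 - (-1)·-1.606) / (3) = 3.465
Residual b − A·x = (1.382, -0.001)

-0.001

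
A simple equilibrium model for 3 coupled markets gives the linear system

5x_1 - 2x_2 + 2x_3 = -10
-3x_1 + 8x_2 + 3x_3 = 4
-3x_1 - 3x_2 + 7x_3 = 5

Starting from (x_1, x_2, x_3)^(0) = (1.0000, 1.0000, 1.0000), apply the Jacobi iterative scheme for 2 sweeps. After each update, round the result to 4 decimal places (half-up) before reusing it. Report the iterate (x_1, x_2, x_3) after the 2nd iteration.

(-2.4286, -0.8393, 0.0714)

Iteration 1:
  x_1 = (-10 - (-2)·1.0000 - (2)·1.0000) / (5) = -2.0000
  x_2 = (4 - (-3)·1.0000 - (3)·1.0000) / (8) = 0.5000
  x_3 = (5 - (-3)·1.0000 - (-3)·1.0000) / (7) = 1.5714
Iteration 2:
  x_1 = (-10 - (-2)·0.5000 - (2)·1.5714) / (5) = -2.4286
  x_2 = (4 - (-3)·-2.0000 - (3)·1.5714) / (8) = -0.8393
  x_3 = (5 - (-3)·-2.0000 - (-3)·0.5000) / (7) = 0.0714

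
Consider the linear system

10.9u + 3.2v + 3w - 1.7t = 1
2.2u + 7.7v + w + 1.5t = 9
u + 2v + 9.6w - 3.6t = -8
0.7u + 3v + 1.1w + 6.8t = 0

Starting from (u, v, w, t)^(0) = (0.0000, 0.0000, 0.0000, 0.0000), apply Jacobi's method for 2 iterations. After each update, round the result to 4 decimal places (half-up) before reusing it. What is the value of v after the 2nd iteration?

Iteration 1:
  u = (1 - (3.2)·0.0000 - (3)·0.0000 - (-1.7)·0.0000) / (10.9) = 0.0917
  v = (9 - (2.2)·0.0000 - (1)·0.0000 - (1.5)·0.0000) / (7.7) = 1.1688
  w = (-8 - (1)·0.0000 - (2)·0.0000 - (-3.6)·0.0000) / (9.6) = -0.8333
  t = (0 - (0.7)·0.0000 - (3)·0.0000 - (1.1)·0.0000) / (6.8) = 0.0000
Iteration 2:
  u = (1 - (3.2)·1.1688 - (3)·-0.8333 - (-1.7)·0.0000) / (10.9) = -0.0220
  v = (9 - (2.2)·0.0917 - (1)·-0.8333 - (1.5)·0.0000) / (7.7) = 1.2509
  w = (-8 - (1)·0.0917 - (2)·1.1688 - (-3.6)·0.0000) / (9.6) = -1.0864
  t = (0 - (0.7)·0.0917 - (3)·1.1688 - (1.1)·-0.8333) / (6.8) = -0.3903

1.2509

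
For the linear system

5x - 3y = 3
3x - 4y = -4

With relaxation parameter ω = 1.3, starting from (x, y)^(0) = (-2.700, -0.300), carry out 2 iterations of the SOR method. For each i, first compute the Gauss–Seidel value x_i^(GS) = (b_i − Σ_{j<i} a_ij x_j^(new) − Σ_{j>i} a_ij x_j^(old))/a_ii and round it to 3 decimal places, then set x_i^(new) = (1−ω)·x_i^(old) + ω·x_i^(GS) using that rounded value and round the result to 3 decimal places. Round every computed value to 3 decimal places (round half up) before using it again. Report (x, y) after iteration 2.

Iteration 1:
  x: GS value = (3 - (-3)·-0.300) / (5) = 0.420;  x ← (1−ω)·-2.700 + ω·0.420 = 1.356
  y: GS value = (-4 - (3)·1.356) / (-4) = 2.017;  y ← (1−ω)·-0.300 + ω·2.017 = 2.712
Iteration 2:
  x: GS value = (3 - (-3)·2.712) / (5) = 2.227;  x ← (1−ω)·1.356 + ω·2.227 = 2.488
  y: GS value = (-4 - (3)·2.488) / (-4) = 2.866;  y ← (1−ω)·2.712 + ω·2.866 = 2.912

(2.488, 2.912)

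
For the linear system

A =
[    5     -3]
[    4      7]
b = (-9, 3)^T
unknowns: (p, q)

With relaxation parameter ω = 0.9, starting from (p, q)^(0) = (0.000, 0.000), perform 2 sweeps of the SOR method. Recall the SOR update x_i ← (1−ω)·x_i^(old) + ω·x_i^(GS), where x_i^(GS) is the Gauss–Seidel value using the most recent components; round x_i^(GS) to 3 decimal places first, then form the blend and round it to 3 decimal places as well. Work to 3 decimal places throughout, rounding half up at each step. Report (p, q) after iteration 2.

(-1.124, 1.086)

Iteration 1:
  p: GS value = (-9 - (-3)·0.000) / (5) = -1.800;  p ← (1−ω)·0.000 + ω·-1.800 = -1.620
  q: GS value = (3 - (4)·-1.620) / (7) = 1.354;  q ← (1−ω)·0.000 + ω·1.354 = 1.219
Iteration 2:
  p: GS value = (-9 - (-3)·1.219) / (5) = -1.069;  p ← (1−ω)·-1.620 + ω·-1.069 = -1.124
  q: GS value = (3 - (4)·-1.124) / (7) = 1.071;  q ← (1−ω)·1.219 + ω·1.071 = 1.086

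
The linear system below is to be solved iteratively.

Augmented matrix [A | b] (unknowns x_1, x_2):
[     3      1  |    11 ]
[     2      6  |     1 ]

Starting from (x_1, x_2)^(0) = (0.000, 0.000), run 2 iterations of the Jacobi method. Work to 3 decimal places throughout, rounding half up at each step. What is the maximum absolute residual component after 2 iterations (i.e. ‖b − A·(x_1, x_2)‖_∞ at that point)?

Iteration 1:
  x_1 = (11 - (1)·0.000) / (3) = 3.667
  x_2 = (1 - (2)·0.000) / (6) = 0.167
Iteration 2:
  x_1 = (11 - (1)·0.167) / (3) = 3.611
  x_2 = (1 - (2)·3.667) / (6) = -1.056
Residual b − A·x = (1.223, 0.114); ∞-norm = 1.223

1.223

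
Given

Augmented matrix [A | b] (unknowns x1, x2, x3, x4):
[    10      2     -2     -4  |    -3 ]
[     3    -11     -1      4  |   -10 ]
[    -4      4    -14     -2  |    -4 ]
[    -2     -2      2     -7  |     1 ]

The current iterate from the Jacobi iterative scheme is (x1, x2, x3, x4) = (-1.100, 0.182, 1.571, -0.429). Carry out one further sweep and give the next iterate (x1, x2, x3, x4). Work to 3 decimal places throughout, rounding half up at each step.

(-0.194, 0.310, 0.713, 0.568)

One sweep:
  x1 = (-3 - (2)·0.182 - (-2)·1.571 - (-4)·-0.429) / (10) = -0.194
  x2 = (-10 - (3)·-1.100 - (-1)·1.571 - (4)·-0.429) / (-11) = 0.310
  x3 = (-4 - (-4)·-1.100 - (4)·0.182 - (-2)·-0.429) / (-14) = 0.713
  x4 = (1 - (-2)·-1.100 - (-2)·0.182 - (2)·1.571) / (-7) = 0.568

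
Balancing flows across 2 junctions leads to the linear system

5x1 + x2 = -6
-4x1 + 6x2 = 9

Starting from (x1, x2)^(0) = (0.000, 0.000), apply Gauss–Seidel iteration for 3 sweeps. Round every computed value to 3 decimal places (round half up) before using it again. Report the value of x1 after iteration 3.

Iteration 1:
  x1 = (-6 - (1)·0.000) / (5) = -1.200
  x2 = (9 - (-4)·-1.200) / (6) = 0.700
Iteration 2:
  x1 = (-6 - (1)·0.700) / (5) = -1.340
  x2 = (9 - (-4)·-1.340) / (6) = 0.607
Iteration 3:
  x1 = (-6 - (1)·0.607) / (5) = -1.321
  x2 = (9 - (-4)·-1.321) / (6) = 0.619

-1.321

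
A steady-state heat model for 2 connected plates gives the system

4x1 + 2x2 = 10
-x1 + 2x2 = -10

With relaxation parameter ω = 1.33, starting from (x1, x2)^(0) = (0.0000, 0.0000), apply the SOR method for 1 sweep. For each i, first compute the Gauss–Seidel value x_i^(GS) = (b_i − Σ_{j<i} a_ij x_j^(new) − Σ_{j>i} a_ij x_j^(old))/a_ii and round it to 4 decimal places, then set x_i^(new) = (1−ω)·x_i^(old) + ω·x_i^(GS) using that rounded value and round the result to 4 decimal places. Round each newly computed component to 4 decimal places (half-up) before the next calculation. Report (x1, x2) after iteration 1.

(3.3250, -4.4389)

Iteration 1:
  x1: GS value = (10 - (2)·0.0000) / (4) = 2.5000;  x1 ← (1−ω)·0.0000 + ω·2.5000 = 3.3250
  x2: GS value = (-10 - (-1)·3.3250) / (2) = -3.3375;  x2 ← (1−ω)·0.0000 + ω·-3.3375 = -4.4389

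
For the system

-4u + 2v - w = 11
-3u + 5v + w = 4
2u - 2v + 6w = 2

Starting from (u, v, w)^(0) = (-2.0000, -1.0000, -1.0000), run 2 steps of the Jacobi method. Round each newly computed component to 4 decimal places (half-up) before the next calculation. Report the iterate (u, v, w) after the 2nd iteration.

Iteration 1:
  u = (11 - (2)·-1.0000 - (-1)·-1.0000) / (-4) = -3.0000
  v = (4 - (-3)·-2.0000 - (1)·-1.0000) / (5) = -0.2000
  w = (2 - (2)·-2.0000 - (-2)·-1.0000) / (6) = 0.6667
Iteration 2:
  u = (11 - (2)·-0.2000 - (-1)·0.6667) / (-4) = -3.0167
  v = (4 - (-3)·-3.0000 - (1)·0.6667) / (5) = -1.1333
  w = (2 - (2)·-3.0000 - (-2)·-0.2000) / (6) = 1.2667

(-3.0167, -1.1333, 1.2667)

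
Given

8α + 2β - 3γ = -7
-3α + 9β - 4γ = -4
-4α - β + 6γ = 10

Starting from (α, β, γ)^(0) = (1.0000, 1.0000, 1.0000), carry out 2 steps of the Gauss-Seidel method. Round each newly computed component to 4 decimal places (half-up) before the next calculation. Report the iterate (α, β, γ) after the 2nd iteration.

Iteration 1:
  α = (-7 - (2)·1.0000 - (-3)·1.0000) / (8) = -0.7500
  β = (-4 - (-3)·-0.7500 - (-4)·1.0000) / (9) = -0.2500
  γ = (10 - (-4)·-0.7500 - (-1)·-0.2500) / (6) = 1.1250
Iteration 2:
  α = (-7 - (2)·-0.2500 - (-3)·1.1250) / (8) = -0.3906
  β = (-4 - (-3)·-0.3906 - (-4)·1.1250) / (9) = -0.0746
  γ = (10 - (-4)·-0.3906 - (-1)·-0.0746) / (6) = 1.3938

(-0.3906, -0.0746, 1.3938)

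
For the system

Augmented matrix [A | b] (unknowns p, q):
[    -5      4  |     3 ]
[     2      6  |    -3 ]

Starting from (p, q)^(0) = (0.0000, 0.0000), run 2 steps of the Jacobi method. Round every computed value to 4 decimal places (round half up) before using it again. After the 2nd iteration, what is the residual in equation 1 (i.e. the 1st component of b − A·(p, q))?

-0.8000

Iteration 1:
  p = (3 - (4)·0.0000) / (-5) = -0.6000
  q = (-3 - (2)·0.0000) / (6) = -0.5000
Iteration 2:
  p = (3 - (4)·-0.5000) / (-5) = -1.0000
  q = (-3 - (2)·-0.6000) / (6) = -0.3000
Residual b − A·x = (-0.8000, 0.8000)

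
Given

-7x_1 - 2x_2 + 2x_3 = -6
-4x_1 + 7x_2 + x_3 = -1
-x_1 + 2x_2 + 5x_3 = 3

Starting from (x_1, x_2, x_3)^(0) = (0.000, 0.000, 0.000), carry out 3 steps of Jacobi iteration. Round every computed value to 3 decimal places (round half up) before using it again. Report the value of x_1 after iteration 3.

1.019

Iteration 1:
  x_1 = (-6 - (-2)·0.000 - (2)·0.000) / (-7) = 0.857
  x_2 = (-1 - (-4)·0.000 - (1)·0.000) / (7) = -0.143
  x_3 = (3 - (-1)·0.000 - (2)·0.000) / (5) = 0.600
Iteration 2:
  x_1 = (-6 - (-2)·-0.143 - (2)·0.600) / (-7) = 1.069
  x_2 = (-1 - (-4)·0.857 - (1)·0.600) / (7) = 0.261
  x_3 = (3 - (-1)·0.857 - (2)·-0.143) / (5) = 0.829
Iteration 3:
  x_1 = (-6 - (-2)·0.261 - (2)·0.829) / (-7) = 1.019
  x_2 = (-1 - (-4)·1.069 - (1)·0.829) / (7) = 0.350
  x_3 = (3 - (-1)·1.069 - (2)·0.261) / (5) = 0.709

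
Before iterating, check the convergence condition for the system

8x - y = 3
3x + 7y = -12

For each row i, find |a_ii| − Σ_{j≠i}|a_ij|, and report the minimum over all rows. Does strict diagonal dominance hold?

row 1: |8| − (1) = 7
row 2: |7| − (3) = 4
minimum over rows = 4 → strictly diagonally dominant (convergence guaranteed)

4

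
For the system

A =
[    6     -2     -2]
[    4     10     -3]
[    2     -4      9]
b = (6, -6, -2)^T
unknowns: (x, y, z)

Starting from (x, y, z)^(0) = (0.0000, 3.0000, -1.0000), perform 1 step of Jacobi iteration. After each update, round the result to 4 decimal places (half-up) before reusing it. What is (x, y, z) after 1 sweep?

(1.6667, -0.9000, 1.1111)

Iteration 1:
  x = (6 - (-2)·3.0000 - (-2)·-1.0000) / (6) = 1.6667
  y = (-6 - (4)·0.0000 - (-3)·-1.0000) / (10) = -0.9000
  z = (-2 - (2)·0.0000 - (-4)·3.0000) / (9) = 1.1111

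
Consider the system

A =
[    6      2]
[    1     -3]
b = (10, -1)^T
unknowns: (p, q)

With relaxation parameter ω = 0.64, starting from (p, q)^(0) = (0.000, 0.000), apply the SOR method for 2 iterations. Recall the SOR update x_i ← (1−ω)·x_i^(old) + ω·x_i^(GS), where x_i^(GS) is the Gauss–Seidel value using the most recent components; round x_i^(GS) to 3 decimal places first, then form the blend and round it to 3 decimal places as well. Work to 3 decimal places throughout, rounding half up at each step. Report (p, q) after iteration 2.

(1.357, 0.662)

Iteration 1:
  p: GS value = (10 - (2)·0.000) / (6) = 1.667;  p ← (1−ω)·0.000 + ω·1.667 = 1.067
  q: GS value = (-1 - (1)·1.067) / (-3) = 0.689;  q ← (1−ω)·0.000 + ω·0.689 = 0.441
Iteration 2:
  p: GS value = (10 - (2)·0.441) / (6) = 1.520;  p ← (1−ω)·1.067 + ω·1.520 = 1.357
  q: GS value = (-1 - (1)·1.357) / (-3) = 0.786;  q ← (1−ω)·0.441 + ω·0.786 = 0.662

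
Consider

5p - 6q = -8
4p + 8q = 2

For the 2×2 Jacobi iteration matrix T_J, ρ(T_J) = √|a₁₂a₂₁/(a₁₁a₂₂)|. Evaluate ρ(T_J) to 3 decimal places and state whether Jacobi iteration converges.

0.775

a₁₂a₂₁/(a₁₁a₂₂) = (-6)·(4) / ((5)·(8)) = -0.600000
ρ = √|-0.600000| = √0.600000 = 0.775
ρ < 1, so Jacobi converges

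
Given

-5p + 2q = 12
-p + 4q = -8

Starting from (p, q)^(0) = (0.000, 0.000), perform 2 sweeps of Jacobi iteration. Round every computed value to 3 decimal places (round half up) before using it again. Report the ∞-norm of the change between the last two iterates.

0.800

Iteration 1:
  p = (12 - (2)·0.000) / (-5) = -2.400
  q = (-8 - (-1)·0.000) / (4) = -2.000
Iteration 2:
  p = (12 - (2)·-2.000) / (-5) = -3.200
  q = (-8 - (-1)·-2.400) / (4) = -2.600
Change: (-0.800, -0.600) → max |·| = 0.800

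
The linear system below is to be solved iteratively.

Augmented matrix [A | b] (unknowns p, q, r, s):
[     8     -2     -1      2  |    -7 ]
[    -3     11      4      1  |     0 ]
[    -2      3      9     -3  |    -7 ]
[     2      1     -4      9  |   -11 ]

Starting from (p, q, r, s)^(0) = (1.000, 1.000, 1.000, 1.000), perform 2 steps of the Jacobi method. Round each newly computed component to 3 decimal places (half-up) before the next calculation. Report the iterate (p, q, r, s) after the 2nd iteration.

(-0.712, 0.099, -1.254, -1.282)

Iteration 1:
  p = (-7 - (-2)·1.000 - (-1)·1.000 - (2)·1.000) / (8) = -0.750
  q = (0 - (-3)·1.000 - (4)·1.000 - (1)·1.000) / (11) = -0.182
  r = (-7 - (-2)·1.000 - (3)·1.000 - (-3)·1.000) / (9) = -0.556
  s = (-11 - (2)·1.000 - (1)·1.000 - (-4)·1.000) / (9) = -1.111
Iteration 2:
  p = (-7 - (-2)·-0.182 - (-1)·-0.556 - (2)·-1.111) / (8) = -0.712
  q = (0 - (-3)·-0.750 - (4)·-0.556 - (1)·-1.111) / (11) = 0.099
  r = (-7 - (-2)·-0.750 - (3)·-0.182 - (-3)·-1.111) / (9) = -1.254
  s = (-11 - (2)·-0.750 - (1)·-0.182 - (-4)·-0.556) / (9) = -1.282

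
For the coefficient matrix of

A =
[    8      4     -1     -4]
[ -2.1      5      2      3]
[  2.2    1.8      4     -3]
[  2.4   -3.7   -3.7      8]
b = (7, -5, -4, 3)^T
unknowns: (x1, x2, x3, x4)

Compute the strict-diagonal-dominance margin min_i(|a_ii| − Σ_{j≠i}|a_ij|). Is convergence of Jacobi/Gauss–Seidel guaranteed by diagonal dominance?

row 1: |8| − (4+1+4) = -1
row 2: |5| − (2.1+2+3) = -2.1
row 3: |4| − (2.2+1.8+3) = -3
row 4: |8| − (2.4+3.7+3.7) = -1.8
minimum over rows = -3 → not strictly diagonally dominant

-3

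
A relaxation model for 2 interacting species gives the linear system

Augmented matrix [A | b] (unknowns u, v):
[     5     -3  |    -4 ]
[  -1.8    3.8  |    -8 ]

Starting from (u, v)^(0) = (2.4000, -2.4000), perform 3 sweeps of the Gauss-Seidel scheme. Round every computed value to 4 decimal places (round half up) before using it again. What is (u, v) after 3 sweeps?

Iteration 1:
  u = (-4 - (-3)·-2.4000) / (5) = -2.2400
  v = (-8 - (-1.8)·-2.2400) / (3.8) = -3.1663
Iteration 2:
  u = (-4 - (-3)·-3.1663) / (5) = -2.6998
  v = (-8 - (-1.8)·-2.6998) / (3.8) = -3.3841
Iteration 3:
  u = (-4 - (-3)·-3.3841) / (5) = -2.8305
  v = (-8 - (-1.8)·-2.8305) / (3.8) = -3.4460

(-2.8305, -3.4460)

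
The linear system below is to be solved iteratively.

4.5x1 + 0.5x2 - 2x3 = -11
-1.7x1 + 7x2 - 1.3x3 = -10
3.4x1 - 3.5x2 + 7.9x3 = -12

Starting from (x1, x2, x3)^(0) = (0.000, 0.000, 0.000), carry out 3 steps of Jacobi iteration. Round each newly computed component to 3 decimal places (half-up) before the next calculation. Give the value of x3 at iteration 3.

-1.265

Iteration 1:
  x1 = (-11 - (0.5)·0.000 - (-2)·0.000) / (4.5) = -2.444
  x2 = (-10 - (-1.7)·0.000 - (-1.3)·0.000) / (7) = -1.429
  x3 = (-12 - (3.4)·0.000 - (-3.5)·0.000) / (7.9) = -1.519
Iteration 2:
  x1 = (-11 - (0.5)·-1.429 - (-2)·-1.519) / (4.5) = -2.961
  x2 = (-10 - (-1.7)·-2.444 - (-1.3)·-1.519) / (7) = -2.304
  x3 = (-12 - (3.4)·-2.444 - (-3.5)·-1.429) / (7.9) = -1.100
Iteration 3:
  x1 = (-11 - (0.5)·-2.304 - (-2)·-1.100) / (4.5) = -2.677
  x2 = (-10 - (-1.7)·-2.961 - (-1.3)·-1.100) / (7) = -2.352
  x3 = (-12 - (3.4)·-2.961 - (-3.5)·-2.304) / (7.9) = -1.265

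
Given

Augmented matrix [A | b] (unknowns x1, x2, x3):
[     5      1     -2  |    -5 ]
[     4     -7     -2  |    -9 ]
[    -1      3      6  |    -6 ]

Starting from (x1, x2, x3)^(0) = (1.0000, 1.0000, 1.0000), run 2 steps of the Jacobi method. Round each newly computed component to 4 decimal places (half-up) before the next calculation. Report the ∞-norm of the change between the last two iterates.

1.0476

Iteration 1:
  x1 = (-5 - (1)·1.0000 - (-2)·1.0000) / (5) = -0.8000
  x2 = (-9 - (4)·1.0000 - (-2)·1.0000) / (-7) = 1.5714
  x3 = (-6 - (-1)·1.0000 - (3)·1.0000) / (6) = -1.3333
Iteration 2:
  x1 = (-5 - (1)·1.5714 - (-2)·-1.3333) / (5) = -1.8476
  x2 = (-9 - (4)·-0.8000 - (-2)·-1.3333) / (-7) = 1.2095
  x3 = (-6 - (-1)·-0.8000 - (3)·1.5714) / (6) = -1.9190
Change: (-1.0476, -0.3619, -0.5857) → max |·| = 1.0476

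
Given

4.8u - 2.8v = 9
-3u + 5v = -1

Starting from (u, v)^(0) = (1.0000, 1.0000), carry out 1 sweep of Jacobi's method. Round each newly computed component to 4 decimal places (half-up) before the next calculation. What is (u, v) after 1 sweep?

(2.4583, 0.4000)

Iteration 1:
  u = (9 - (-2.8)·1.0000) / (4.8) = 2.4583
  v = (-1 - (-3)·1.0000) / (5) = 0.4000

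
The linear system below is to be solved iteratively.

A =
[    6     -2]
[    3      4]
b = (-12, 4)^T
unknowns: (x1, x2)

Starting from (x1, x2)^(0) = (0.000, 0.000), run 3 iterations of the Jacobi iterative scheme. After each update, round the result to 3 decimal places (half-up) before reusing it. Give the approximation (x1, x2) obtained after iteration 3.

Iteration 1:
  x1 = (-12 - (-2)·0.000) / (6) = -2.000
  x2 = (4 - (3)·0.000) / (4) = 1.000
Iteration 2:
  x1 = (-12 - (-2)·1.000) / (6) = -1.667
  x2 = (4 - (3)·-2.000) / (4) = 2.500
Iteration 3:
  x1 = (-12 - (-2)·2.500) / (6) = -1.167
  x2 = (4 - (3)·-1.667) / (4) = 2.250

(-1.167, 2.250)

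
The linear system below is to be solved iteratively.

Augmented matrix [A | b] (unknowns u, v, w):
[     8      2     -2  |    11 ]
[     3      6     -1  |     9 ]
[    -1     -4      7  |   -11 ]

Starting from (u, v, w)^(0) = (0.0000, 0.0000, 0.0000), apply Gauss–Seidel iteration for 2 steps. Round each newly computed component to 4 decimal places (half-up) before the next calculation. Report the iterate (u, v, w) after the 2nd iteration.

Iteration 1:
  u = (11 - (2)·0.0000 - (-2)·0.0000) / (8) = 1.3750
  v = (9 - (3)·1.3750 - (-1)·0.0000) / (6) = 0.8125
  w = (-11 - (-1)·1.3750 - (-4)·0.8125) / (7) = -0.9107
Iteration 2:
  u = (11 - (2)·0.8125 - (-2)·-0.9107) / (8) = 0.9442
  v = (9 - (3)·0.9442 - (-1)·-0.9107) / (6) = 0.8761
  w = (-11 - (-1)·0.9442 - (-4)·0.8761) / (7) = -0.9359

(0.9442, 0.8761, -0.9359)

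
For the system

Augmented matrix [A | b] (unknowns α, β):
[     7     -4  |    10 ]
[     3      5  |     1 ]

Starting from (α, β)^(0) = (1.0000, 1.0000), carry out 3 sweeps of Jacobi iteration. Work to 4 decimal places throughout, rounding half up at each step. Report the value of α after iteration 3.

Iteration 1:
  α = (10 - (-4)·1.0000) / (7) = 2.0000
  β = (1 - (3)·1.0000) / (5) = -0.4000
Iteration 2:
  α = (10 - (-4)·-0.4000) / (7) = 1.2000
  β = (1 - (3)·2.0000) / (5) = -1.0000
Iteration 3:
  α = (10 - (-4)·-1.0000) / (7) = 0.8571
  β = (1 - (3)·1.2000) / (5) = -0.5200

0.8571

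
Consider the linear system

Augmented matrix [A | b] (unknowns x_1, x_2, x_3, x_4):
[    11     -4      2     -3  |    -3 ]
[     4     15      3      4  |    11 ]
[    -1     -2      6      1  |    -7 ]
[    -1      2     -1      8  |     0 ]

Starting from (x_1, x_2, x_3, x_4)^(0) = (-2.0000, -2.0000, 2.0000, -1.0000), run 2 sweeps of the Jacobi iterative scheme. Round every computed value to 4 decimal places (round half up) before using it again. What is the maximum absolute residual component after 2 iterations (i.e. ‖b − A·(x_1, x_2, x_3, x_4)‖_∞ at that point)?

6.7170

Iteration 1:
  x_1 = (-3 - (-4)·-2.0000 - (2)·2.0000 - (-3)·-1.0000) / (11) = -1.6364
  x_2 = (11 - (4)·-2.0000 - (3)·2.0000 - (4)·-1.0000) / (15) = 1.1333
  x_3 = (-7 - (-1)·-2.0000 - (-2)·-2.0000 - (1)·-1.0000) / (6) = -2.0000
  x_4 = (0 - (-1)·-2.0000 - (2)·-2.0000 - (-1)·2.0000) / (8) = 0.5000
Iteration 2:
  x_1 = (-3 - (-4)·1.1333 - (2)·-2.0000 - (-3)·0.5000) / (11) = 0.6394
  x_2 = (11 - (4)·-1.6364 - (3)·-2.0000 - (4)·0.5000) / (15) = 1.4364
  x_3 = (-7 - (-1)·-1.6364 - (-2)·1.1333 - (1)·0.5000) / (6) = -1.1450
  x_4 = (0 - (-1)·-1.6364 - (2)·1.1333 - (-1)·-2.0000) / (8) = -0.7379
Residual b − A·x = (-4.2115, -6.7170, 4.1201, 2.5248); ∞-norm = 6.7170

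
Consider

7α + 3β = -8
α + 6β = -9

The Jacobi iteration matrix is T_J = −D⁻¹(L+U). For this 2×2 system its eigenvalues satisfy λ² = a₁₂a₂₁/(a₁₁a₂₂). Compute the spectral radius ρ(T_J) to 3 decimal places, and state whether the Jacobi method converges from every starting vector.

a₁₂a₂₁/(a₁₁a₂₂) = (3)·(1) / ((7)·(6)) = 0.071429
ρ = √|0.071429| = √0.071429 = 0.267
ρ < 1, so Jacobi converges

0.267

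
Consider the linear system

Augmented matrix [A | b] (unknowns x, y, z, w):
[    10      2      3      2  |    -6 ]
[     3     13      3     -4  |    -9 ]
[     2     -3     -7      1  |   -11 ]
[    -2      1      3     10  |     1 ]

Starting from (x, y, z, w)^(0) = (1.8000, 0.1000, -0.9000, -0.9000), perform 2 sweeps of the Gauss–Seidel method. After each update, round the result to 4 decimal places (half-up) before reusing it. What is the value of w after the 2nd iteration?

Iteration 1:
  x = (-6 - (2)·0.1000 - (3)·-0.9000 - (2)·-0.9000) / (10) = -0.1700
  y = (-9 - (3)·-0.1700 - (3)·-0.9000 - (-4)·-0.9000) / (13) = -0.7223
  z = (-11 - (2)·-0.1700 - (-3)·-0.7223 - (1)·-0.9000) / (-7) = 1.7038
  w = (1 - (-2)·-0.1700 - (1)·-0.7223 - (3)·1.7038) / (10) = -0.3729
Iteration 2:
  x = (-6 - (2)·-0.7223 - (3)·1.7038 - (2)·-0.3729) / (10) = -0.8921
  y = (-9 - (3)·-0.8921 - (3)·1.7038 - (-4)·-0.3729) / (13) = -0.9944
  z = (-11 - (2)·-0.8921 - (-3)·-0.9944 - (1)·-0.3729) / (-7) = 1.6894
  w = (1 - (-2)·-0.8921 - (1)·-0.9944 - (3)·1.6894) / (10) = -0.4858

-0.4858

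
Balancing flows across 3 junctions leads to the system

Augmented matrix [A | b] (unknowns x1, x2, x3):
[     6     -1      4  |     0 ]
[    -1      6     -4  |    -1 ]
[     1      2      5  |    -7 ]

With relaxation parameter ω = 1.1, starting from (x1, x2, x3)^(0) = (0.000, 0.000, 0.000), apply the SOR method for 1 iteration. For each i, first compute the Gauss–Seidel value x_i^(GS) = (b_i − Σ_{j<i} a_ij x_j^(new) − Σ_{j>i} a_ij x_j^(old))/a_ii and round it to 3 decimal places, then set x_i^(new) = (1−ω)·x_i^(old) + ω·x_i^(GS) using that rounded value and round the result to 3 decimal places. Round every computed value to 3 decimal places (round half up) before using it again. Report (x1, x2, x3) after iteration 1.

Iteration 1:
  x1: GS value = (0 - (-1)·0.000 - (4)·0.000) / (6) = 0.000;  x1 ← (1−ω)·0.000 + ω·0.000 = 0.000
  x2: GS value = (-1 - (-1)·0.000 - (-4)·0.000) / (6) = -0.167;  x2 ← (1−ω)·0.000 + ω·-0.167 = -0.184
  x3: GS value = (-7 - (1)·0.000 - (2)·-0.184) / (5) = -1.326;  x3 ← (1−ω)·0.000 + ω·-1.326 = -1.459

(0.000, -0.184, -1.459)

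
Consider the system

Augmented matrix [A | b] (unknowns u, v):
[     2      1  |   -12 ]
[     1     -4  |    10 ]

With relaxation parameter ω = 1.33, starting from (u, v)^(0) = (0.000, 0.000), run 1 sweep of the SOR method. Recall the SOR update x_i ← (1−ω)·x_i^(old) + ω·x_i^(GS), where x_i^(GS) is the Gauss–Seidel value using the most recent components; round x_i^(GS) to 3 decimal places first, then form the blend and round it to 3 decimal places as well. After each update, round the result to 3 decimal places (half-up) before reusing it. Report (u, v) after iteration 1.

Iteration 1:
  u: GS value = (-12 - (1)·0.000) / (2) = -6.000;  u ← (1−ω)·0.000 + ω·-6.000 = -7.980
  v: GS value = (10 - (1)·-7.980) / (-4) = -4.495;  v ← (1−ω)·0.000 + ω·-4.495 = -5.978

(-7.980, -5.978)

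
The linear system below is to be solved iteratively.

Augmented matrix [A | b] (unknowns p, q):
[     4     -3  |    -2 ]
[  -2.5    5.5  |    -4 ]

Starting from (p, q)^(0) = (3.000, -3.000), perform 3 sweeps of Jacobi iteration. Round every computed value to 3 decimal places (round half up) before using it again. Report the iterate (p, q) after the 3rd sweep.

(-1.983, -0.738)

Iteration 1:
  p = (-2 - (-3)·-3.000) / (4) = -2.750
  q = (-4 - (-2.5)·3.000) / (5.5) = 0.636
Iteration 2:
  p = (-2 - (-3)·0.636) / (4) = -0.023
  q = (-4 - (-2.5)·-2.750) / (5.5) = -1.977
Iteration 3:
  p = (-2 - (-3)·-1.977) / (4) = -1.983
  q = (-4 - (-2.5)·-0.023) / (5.5) = -0.738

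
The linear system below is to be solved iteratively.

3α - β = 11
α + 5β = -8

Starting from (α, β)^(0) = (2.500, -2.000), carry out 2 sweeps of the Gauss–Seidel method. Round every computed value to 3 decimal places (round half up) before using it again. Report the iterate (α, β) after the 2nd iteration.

(2.933, -2.187)

Iteration 1:
  α = (11 - (-1)·-2.000) / (3) = 3.000
  β = (-8 - (1)·3.000) / (5) = -2.200
Iteration 2:
  α = (11 - (-1)·-2.200) / (3) = 2.933
  β = (-8 - (1)·2.933) / (5) = -2.187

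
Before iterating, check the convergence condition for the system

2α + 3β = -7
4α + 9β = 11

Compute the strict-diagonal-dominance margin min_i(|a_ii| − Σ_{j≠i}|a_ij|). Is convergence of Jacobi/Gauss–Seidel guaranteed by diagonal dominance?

-1

row 1: |2| − (3) = -1
row 2: |9| − (4) = 5
minimum over rows = -1 → not strictly diagonally dominant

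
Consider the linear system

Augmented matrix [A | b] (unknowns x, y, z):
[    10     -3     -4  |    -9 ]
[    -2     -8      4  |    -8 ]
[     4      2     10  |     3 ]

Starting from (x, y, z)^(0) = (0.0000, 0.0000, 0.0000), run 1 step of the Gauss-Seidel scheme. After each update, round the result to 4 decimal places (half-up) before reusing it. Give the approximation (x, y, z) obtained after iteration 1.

Iteration 1:
  x = (-9 - (-3)·0.0000 - (-4)·0.0000) / (10) = -0.9000
  y = (-8 - (-2)·-0.9000 - (4)·0.0000) / (-8) = 1.2250
  z = (3 - (4)·-0.9000 - (2)·1.2250) / (10) = 0.4150

(-0.9000, 1.2250, 0.4150)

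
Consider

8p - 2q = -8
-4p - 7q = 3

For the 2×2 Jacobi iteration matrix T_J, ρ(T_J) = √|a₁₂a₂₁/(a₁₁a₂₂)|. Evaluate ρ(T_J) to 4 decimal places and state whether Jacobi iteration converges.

0.3780

a₁₂a₂₁/(a₁₁a₂₂) = (-2)·(-4) / ((8)·(-7)) = -0.142857
ρ = √|-0.142857| = √0.142857 = 0.3780
ρ < 1, so Jacobi converges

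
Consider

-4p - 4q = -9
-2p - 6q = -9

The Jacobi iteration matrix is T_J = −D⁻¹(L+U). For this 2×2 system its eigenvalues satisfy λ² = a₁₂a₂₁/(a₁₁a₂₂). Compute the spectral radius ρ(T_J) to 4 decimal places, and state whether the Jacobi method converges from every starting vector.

0.5774

a₁₂a₂₁/(a₁₁a₂₂) = (-4)·(-2) / ((-4)·(-6)) = 0.333333
ρ = √|0.333333| = √0.333333 = 0.5774
ρ < 1, so Jacobi converges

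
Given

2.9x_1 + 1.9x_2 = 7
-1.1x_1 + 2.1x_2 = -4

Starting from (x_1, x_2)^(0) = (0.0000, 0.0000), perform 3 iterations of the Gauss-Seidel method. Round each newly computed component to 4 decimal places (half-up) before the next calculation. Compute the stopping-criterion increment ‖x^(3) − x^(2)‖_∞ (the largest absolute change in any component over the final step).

0.1440

Iteration 1:
  x_1 = (7 - (1.9)·0.0000) / (2.9) = 2.4138
  x_2 = (-4 - (-1.1)·2.4138) / (2.1) = -0.6404
Iteration 2:
  x_1 = (7 - (1.9)·-0.6404) / (2.9) = 2.8334
  x_2 = (-4 - (-1.1)·2.8334) / (2.1) = -0.4206
Iteration 3:
  x_1 = (7 - (1.9)·-0.4206) / (2.9) = 2.6894
  x_2 = (-4 - (-1.1)·2.6894) / (2.1) = -0.4960
Change: (-0.1440, -0.0754) → max |·| = 0.1440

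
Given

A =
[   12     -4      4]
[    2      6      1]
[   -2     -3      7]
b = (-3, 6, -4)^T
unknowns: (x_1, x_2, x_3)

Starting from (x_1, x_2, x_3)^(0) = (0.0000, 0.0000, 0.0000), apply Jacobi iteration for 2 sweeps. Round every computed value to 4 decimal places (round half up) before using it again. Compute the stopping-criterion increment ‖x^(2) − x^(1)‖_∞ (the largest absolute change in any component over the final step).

0.5238

Iteration 1:
  x_1 = (-3 - (-4)·0.0000 - (4)·0.0000) / (12) = -0.2500
  x_2 = (6 - (2)·0.0000 - (1)·0.0000) / (6) = 1.0000
  x_3 = (-4 - (-2)·0.0000 - (-3)·0.0000) / (7) = -0.5714
Iteration 2:
  x_1 = (-3 - (-4)·1.0000 - (4)·-0.5714) / (12) = 0.2738
  x_2 = (6 - (2)·-0.2500 - (1)·-0.5714) / (6) = 1.1786
  x_3 = (-4 - (-2)·-0.2500 - (-3)·1.0000) / (7) = -0.2143
Change: (0.5238, 0.1786, 0.3571) → max |·| = 0.5238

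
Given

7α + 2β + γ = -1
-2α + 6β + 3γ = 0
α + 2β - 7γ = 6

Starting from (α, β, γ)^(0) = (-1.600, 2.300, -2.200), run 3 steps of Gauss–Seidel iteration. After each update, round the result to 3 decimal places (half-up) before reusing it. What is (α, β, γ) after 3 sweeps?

Iteration 1:
  α = (-1 - (2)·2.300 - (1)·-2.200) / (7) = -0.486
  β = (0 - (-2)·-0.486 - (3)·-2.200) / (6) = 0.938
  γ = (6 - (1)·-0.486 - (2)·0.938) / (-7) = -0.659
Iteration 2:
  α = (-1 - (2)·0.938 - (1)·-0.659) / (7) = -0.317
  β = (0 - (-2)·-0.317 - (3)·-0.659) / (6) = 0.224
  γ = (6 - (1)·-0.317 - (2)·0.224) / (-7) = -0.838
Iteration 3:
  α = (-1 - (2)·0.224 - (1)·-0.838) / (7) = -0.087
  β = (0 - (-2)·-0.087 - (3)·-0.838) / (6) = 0.390
  γ = (6 - (1)·-0.087 - (2)·0.390) / (-7) = -0.758

(-0.087, 0.390, -0.758)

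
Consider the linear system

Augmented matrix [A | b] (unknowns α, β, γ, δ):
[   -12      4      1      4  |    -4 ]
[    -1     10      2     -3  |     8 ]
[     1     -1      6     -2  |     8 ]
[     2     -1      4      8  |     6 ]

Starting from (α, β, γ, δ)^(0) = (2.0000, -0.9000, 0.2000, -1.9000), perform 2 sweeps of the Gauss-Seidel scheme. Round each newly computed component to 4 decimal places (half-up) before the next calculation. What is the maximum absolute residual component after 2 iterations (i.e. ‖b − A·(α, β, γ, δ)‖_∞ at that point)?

3.1520

Iteration 1:
  α = (-4 - (4)·-0.9000 - (1)·0.2000 - (4)·-1.9000) / (-12) = -0.5833
  β = (8 - (-1)·-0.5833 - (2)·0.2000 - (-3)·-1.9000) / (10) = 0.1317
  γ = (8 - (1)·-0.5833 - (-1)·0.1317 - (-2)·-1.9000) / (6) = 0.8192
  δ = (6 - (2)·-0.5833 - (-1)·0.1317 - (4)·0.8192) / (8) = 0.5027
Iteration 2:
  α = (-4 - (4)·0.1317 - (1)·0.8192 - (4)·0.5027) / (-12) = 0.6131
  β = (8 - (-1)·0.6131 - (2)·0.8192 - (-3)·0.5027) / (10) = 0.8483
  γ = (8 - (1)·0.6131 - (-1)·0.8483 - (-2)·0.5027) / (6) = 1.5401
  δ = (6 - (2)·0.6131 - (-1)·0.8483 - (4)·1.5401) / (8) = -0.0673
Residual b − A·x = (-1.3069, -3.1520, -1.1400, 0.0001); ∞-norm = 3.1520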